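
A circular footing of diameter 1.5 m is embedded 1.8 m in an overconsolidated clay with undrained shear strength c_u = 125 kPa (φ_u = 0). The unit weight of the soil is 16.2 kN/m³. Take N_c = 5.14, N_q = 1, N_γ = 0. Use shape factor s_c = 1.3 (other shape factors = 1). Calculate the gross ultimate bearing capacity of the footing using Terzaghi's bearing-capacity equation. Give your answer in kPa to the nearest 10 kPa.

Effective surcharge at the founding depth q = γ·D_f = 16.2 × 1.8 = 29.16 kPa.
q_ult = c·N_c·s_c + q·N_q
     = 125 × 5.14 × 1.3 + 29.16 × 1
     = 835.25 + 29.16 = 864.41 kPa.

q_ult ≈ 860 kPa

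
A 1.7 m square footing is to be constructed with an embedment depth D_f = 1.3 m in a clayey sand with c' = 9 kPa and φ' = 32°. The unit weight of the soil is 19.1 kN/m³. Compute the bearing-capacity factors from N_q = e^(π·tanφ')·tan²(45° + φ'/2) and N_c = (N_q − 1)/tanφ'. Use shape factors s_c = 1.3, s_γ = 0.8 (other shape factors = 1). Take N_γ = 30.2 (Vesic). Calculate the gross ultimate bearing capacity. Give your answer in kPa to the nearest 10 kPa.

tan32° = 0.6249, so N_q = e^(π×0.6249)·tan²(61°) = 7.121 × 3.255 = 23.18.
N_c = (23.18 − 1)/tan32° = 35.49.
Effective surcharge at the founding depth q = γ·D_f = 19.1 × 1.3 = 24.83 kPa.
q_ult = c·N_c·s_c + q·N_q + 0.5·γ·B·N_γ·s_γ
     = 9 × 35.49 × 1.3 + 24.83 × 23.177 + 0.5 × 19.1 × 1.7 × 30.2 × 0.8
     = 415.24 + 575.48 + 392.24 = 1383 kPa.

q_ult ≈ 1380 kPa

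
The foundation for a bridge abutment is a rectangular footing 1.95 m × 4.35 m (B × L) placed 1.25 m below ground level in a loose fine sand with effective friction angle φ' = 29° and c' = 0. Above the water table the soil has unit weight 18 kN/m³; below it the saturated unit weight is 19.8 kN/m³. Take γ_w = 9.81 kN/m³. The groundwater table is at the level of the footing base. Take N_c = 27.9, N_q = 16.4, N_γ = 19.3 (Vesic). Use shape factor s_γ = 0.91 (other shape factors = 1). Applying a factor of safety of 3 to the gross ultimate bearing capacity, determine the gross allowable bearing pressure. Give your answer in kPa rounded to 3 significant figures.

q = γ·D_f = 18 × 1.25 = 22.5 kPa.
For the ½γBN_γ term take γ' = 19.8 − 9.81 = 9.99 kN/m³ (soil below base is submerged).
q·N_q = 22.5 × 16.4 = 369 kPa
0.5·γ·B·N_γ·s_γ = 0.5 × 9.99 × 1.95 × 19.3 × 0.91 = 171.07 kPa
q_ult = 369 + 171.07 = 540.07 kPa.
q_all = q_ult / FS = 540.07 / 3 = 180.02 kPa.

q_all ≈ 180 kPa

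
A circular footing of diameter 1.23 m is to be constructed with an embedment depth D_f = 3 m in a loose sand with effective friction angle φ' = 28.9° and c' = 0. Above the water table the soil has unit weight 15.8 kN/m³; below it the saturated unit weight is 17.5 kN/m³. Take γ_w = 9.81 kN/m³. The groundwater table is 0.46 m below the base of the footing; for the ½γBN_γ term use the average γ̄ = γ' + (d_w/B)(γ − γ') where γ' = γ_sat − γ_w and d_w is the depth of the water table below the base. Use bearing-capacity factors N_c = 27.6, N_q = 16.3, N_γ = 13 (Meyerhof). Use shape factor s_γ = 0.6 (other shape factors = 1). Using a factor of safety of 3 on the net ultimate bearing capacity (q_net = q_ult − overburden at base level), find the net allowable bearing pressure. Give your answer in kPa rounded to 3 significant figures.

Overburden at base level: q = 15.8 × 3 = 47.4 kPa.
The water table is 0.46 m below the base (< B = 1.23 m), so the ½γBN_γ term uses γ̄ = γ' + (d_w/B)(γ − γ') = 7.69 + (0.46/1.23)(15.8 − 7.69) = 10.723 kN/m³.
Surcharge term q·N_q = 47.4 × 16.3 = 772.62 kPa; self-weight term 0.5·γ·B·N_γ·s_γ = 0.5 × 10.723 × 1.23 × 13 × 0.6 = 51.438 kPa.
q_ult = 772.62 + 51.438 = 824.06 kPa.
q_net = 824.06 − 47.4 = 776.66 kPa.
q_all(net) = 776.66 / 3 = 258.89 kPa.

q_all(net) ≈ 259 kPa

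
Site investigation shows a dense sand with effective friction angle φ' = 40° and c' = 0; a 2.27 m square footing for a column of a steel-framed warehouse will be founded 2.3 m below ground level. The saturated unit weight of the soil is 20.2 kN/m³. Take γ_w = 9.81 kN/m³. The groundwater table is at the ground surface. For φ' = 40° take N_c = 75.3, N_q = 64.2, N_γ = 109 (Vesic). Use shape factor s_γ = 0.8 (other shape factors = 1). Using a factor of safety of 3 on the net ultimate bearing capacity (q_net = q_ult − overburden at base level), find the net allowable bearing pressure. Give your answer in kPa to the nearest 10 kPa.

With the water table at the surface the whole profile is submerged: γ' = 20.2 − 9.81 = 10.39 kN/m³, so q = γ'·D_f = 23.897 kPa; the same γ' applies in the ½γBN_γ term.
q_ult = q·N_q + 0.5·γ·B·N_γ·s_γ
     = 23.897 × 64.2 + 0.5 × 10.39 × 2.27 × 109 × 0.8
     = 1534.2 + 1028.3 = 2562.5 kPa.
q_net = 2562.5 − 23.897 = 2538.6 kPa.
q_all(net) = 2538.6 / 3 = 846.2 kPa.

q_all(net) ≈ 850 kPa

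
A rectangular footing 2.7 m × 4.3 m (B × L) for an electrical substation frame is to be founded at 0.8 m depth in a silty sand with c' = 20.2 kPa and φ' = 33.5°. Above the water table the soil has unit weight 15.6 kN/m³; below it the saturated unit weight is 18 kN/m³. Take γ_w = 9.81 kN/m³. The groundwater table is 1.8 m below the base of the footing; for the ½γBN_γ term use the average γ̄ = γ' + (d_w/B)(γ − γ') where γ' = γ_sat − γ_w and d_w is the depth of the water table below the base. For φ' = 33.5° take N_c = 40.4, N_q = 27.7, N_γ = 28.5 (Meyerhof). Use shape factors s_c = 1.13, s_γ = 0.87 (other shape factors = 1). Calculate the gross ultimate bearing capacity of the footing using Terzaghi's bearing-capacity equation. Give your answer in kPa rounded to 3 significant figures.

q_ult ≈ 1710 kPa

Effective surcharge at the founding depth q = γ·D_f = 15.6 × 0.8 = 12.48 kPa.
With d_w = 1.8 m < B, γ̄ = 8.19 + (1.8/2.7) × (15.6 − 8.19) = 13.13 kN/m³.
q_ult = c·N_c·s_c + q·N_q + 0.5·γ·B·N_γ·s_γ
     = 20.2 × 40.4 × 1.13 + 12.48 × 27.7 + 0.5 × 13.13 × 2.7 × 28.5 × 0.87
     = 922.17 + 345.7 + 439.5 = 1707.4 kPa.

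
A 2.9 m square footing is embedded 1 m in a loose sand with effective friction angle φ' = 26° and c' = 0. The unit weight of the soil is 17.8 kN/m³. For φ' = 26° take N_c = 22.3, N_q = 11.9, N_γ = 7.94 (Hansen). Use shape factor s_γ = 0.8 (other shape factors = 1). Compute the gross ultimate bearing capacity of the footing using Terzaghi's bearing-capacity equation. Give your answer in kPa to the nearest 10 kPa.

q_ult ≈ 380 kPa

Effective surcharge at the founding depth q = γ·D_f = 17.8 × 1 = 17.8 kPa.
q_ult = q·N_q + 0.5·γ·B·N_γ·s_γ
     = 17.8 × 11.9 + 0.5 × 17.8 × 2.9 × 7.94 × 0.8
     = 211.82 + 163.95 = 375.77 kPa.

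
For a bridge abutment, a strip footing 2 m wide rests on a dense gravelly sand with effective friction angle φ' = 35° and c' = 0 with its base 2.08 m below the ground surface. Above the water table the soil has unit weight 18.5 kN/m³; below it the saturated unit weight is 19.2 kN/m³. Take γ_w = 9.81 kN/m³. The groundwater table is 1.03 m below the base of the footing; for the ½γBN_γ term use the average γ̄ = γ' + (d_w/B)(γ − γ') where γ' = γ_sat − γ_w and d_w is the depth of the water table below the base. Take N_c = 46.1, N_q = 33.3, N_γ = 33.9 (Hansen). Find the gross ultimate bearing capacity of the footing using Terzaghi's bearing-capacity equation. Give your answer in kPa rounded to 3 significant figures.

q_ult ≈ 1760 kPa

Overburden at base level: q = 18.5 × 2.08 = 38.48 kPa.
The water table is 1.03 m below the base (< B = 2 m), so the ½γBN_γ term uses γ̄ = γ' + (d_w/B)(γ − γ') = 9.39 + (1.03/2)(18.5 − 9.39) = 14.082 kN/m³.
Surcharge term q·N_q = 38.48 × 33.3 = 1281.4 kPa; self-weight term 0.5·γ·B·N_γ = 0.5 × 14.082 × 2 × 33.9 = 477.37 kPa.
q_ult = 1281.4 + 477.37 = 1758.8 kPa.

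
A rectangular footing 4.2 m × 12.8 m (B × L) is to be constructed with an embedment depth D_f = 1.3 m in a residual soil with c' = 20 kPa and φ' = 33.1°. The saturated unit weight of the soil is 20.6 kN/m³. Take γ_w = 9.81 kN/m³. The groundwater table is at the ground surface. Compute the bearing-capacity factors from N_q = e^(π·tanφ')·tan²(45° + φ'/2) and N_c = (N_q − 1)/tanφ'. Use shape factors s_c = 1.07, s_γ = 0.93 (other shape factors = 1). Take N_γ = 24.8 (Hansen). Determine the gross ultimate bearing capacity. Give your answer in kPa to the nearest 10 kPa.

tan33.1° = 0.6519, so N_q = e^(π×0.6519)·tan²(61.55°) = 7.752 × 3.406 = 26.41.
N_c = (26.41 − 1)/tan33.1° = 38.97.
Water table at ground surface, so effective unit weight γ' = 20.6 − 9.81 = 10.79 kN/m³ is used throughout; overburden q = 10.79 × 1.3 = 14.027 kPa; the same γ' applies in the ½γBN_γ term.
Cohesion term c·N_c·s_c = 20 × 38.973 × 1.07 = 834.02 kPa; surcharge term q·N_q = 14.027 × 26.406 = 370.4 kPa; self-weight term 0.5·γ·B·N_γ·s_γ = 0.5 × 10.79 × 4.2 × 24.8 × 0.93 = 522.61 kPa.
q_ult = 834.02 + 370.4 + 522.61 = 1727 kPa.

q_ult ≈ 1730 kPa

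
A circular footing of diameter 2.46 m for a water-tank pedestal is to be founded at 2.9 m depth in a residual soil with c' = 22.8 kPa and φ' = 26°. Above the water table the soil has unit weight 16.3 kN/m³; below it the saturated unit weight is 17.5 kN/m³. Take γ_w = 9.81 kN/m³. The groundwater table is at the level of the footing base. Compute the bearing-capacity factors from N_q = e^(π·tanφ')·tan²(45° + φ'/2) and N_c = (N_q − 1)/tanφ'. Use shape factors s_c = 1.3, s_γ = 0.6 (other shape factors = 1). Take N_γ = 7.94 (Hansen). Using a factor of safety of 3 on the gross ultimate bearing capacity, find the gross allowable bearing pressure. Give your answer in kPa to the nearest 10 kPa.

q_all ≈ 420 kPa

N_q = e^(π·tan26°)·tan²(58°) = 11.85; N_c = (N_q − 1)/tanφ' = 22.25.
q = γ·D_f = 16.3 × 2.9 = 47.27 kPa.
For the ½γBN_γ term take γ' = 17.5 − 9.81 = 7.69 kN/m³ (soil below base is submerged).
c·N_c·s_c = 22.8 × 22.254 × 1.3 = 659.62 kPa
q·N_q = 47.27 × 11.854 = 560.35 kPa
0.5·γ·B·N_γ·s_γ = 0.5 × 7.69 × 2.46 × 7.94 × 0.6 = 45.061 kPa
q_ult = 659.62 + 560.35 + 45.061 = 1265 kPa.
q_all = 1265 / 3 = 421.68 kPa.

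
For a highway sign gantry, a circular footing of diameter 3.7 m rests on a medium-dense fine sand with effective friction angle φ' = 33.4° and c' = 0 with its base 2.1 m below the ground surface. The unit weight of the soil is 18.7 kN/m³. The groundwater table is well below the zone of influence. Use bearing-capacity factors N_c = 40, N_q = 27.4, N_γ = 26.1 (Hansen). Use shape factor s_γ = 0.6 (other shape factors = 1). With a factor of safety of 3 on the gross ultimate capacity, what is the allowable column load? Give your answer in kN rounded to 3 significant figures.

P_all ≈ 5800 kN

Effective surcharge at the founding depth q = γ·D_f = 18.7 × 2.1 = 39.27 kPa.
q_ult = q·N_q + 0.5·γ·B·N_γ·s_γ
     = 39.27 × 27.4 + 0.5 × 18.7 × 3.7 × 26.1 × 0.6
     = 1076 + 541.76 = 1617.8 kPa.
Gross allowable pressure q_all = 1617.8 / 3 = 539.25 kPa.
Footing area = 10.7521 m², so allowable column load = 539.25 × 10.7521 = 5798.1 kN.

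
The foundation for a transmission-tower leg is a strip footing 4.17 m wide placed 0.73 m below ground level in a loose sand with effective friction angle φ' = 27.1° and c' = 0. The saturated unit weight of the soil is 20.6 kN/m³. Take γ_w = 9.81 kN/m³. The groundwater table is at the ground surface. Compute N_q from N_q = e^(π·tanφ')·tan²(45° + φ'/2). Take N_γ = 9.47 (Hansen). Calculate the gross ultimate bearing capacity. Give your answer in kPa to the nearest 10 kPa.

q_ult ≈ 320 kPa

tan27.1° = 0.5117, so N_q = e^(π×0.5117)·tan²(58.55°) = 4.991 × 2.673 = 13.34.
With the water table at the surface the whole profile is submerged: γ' = 20.6 − 9.81 = 10.79 kN/m³, so q = γ'·D_f = 7.8767 kPa; the same γ' applies in the ½γBN_γ term.
q_ult = q·N_q + 0.5·γ·B·N_γ
     = 7.8767 × 13.343 + 0.5 × 10.79 × 4.17 × 9.47
     = 105.1 + 213.05 = 318.15 kPa.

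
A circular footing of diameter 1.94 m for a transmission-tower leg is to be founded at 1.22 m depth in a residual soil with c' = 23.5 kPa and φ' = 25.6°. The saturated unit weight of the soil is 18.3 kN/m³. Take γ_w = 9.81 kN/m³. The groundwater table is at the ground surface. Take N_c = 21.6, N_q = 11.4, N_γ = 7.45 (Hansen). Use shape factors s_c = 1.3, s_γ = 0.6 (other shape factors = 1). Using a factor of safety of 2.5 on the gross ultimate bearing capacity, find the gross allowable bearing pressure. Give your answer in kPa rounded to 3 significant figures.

γ' = 18.3 − 9.81 = 8.49 kN/m³ (submerged throughout). q = 8.49 × 1.22 = 10.358 kPa; the same γ' applies in the ½γBN_γ term.
c·N_c·s_c = 23.5 × 21.6 × 1.3 = 659.88 kPa
q·N_q = 10.358 × 11.4 = 118.08 kPa
0.5·γ·B·N_γ·s_γ = 0.5 × 8.49 × 1.94 × 7.45 × 0.6 = 36.812 kPa
q_ult = 659.88 + 118.08 + 36.812 = 814.77 kPa.
q_all = 814.77 / 2.5 = 325.91 kPa.

q_all ≈ 326 kPa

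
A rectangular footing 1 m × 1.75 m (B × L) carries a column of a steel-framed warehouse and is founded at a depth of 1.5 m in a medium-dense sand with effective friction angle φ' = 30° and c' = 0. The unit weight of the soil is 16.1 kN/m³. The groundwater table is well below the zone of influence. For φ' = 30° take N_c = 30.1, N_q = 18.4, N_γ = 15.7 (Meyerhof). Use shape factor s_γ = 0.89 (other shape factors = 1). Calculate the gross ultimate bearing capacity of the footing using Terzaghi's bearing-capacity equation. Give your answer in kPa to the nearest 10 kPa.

Effective surcharge at the founding depth q = γ·D_f = 16.1 × 1.5 = 24.15 kPa.
q_ult = q·N_q + 0.5·γ·B·N_γ·s_γ
     = 24.15 × 18.4 + 0.5 × 16.1 × 1 × 15.7 × 0.89
     = 444.36 + 112.48 = 556.84 kPa.

q_ult ≈ 560 kPa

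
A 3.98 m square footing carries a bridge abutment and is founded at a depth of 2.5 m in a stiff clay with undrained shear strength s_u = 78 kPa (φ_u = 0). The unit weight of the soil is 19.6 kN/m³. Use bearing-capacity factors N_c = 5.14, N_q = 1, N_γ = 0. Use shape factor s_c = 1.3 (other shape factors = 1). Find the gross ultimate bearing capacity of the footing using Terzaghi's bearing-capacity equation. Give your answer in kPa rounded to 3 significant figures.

q_ult ≈ 570 kPa

Effective surcharge at the founding depth q = γ·D_f = 19.6 × 2.5 = 49 kPa.
q_ult = c·N_c·s_c + q·N_q
     = 78 × 5.14 × 1.3 + 49 × 1
     = 521.2 + 49 = 570.2 kPa.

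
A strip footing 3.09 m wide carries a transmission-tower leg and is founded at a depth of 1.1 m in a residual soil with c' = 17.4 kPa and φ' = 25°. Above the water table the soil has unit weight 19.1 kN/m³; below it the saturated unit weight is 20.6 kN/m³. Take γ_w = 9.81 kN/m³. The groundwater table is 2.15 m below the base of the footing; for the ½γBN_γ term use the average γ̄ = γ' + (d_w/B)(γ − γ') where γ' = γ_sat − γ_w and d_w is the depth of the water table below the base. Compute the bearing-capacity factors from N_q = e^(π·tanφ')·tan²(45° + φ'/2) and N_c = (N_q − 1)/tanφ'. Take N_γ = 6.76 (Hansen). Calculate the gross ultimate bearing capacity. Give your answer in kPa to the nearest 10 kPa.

q_ult ≈ 760 kPa

tan25° = 0.4663, so N_q = e^(π×0.4663)·tan²(57.5°) = 4.327 × 2.464 = 10.66.
N_c = (10.66 − 1)/tan25° = 20.72.
Effective surcharge at the founding depth q = γ·D_f = 19.1 × 1.1 = 21.01 kPa.
With d_w = 2.15 m < B, γ̄ = 10.79 + (2.15/3.09) × (19.1 − 10.79) = 16.572 kN/m³.
q_ult = c·N_c + q·N_q + 0.5·γ·B·N_γ
     = 17.4 × 20.721 + 21.01 × 10.662 + 0.5 × 16.572 × 3.09 × 6.76
     = 360.54 + 224.01 + 173.08 = 757.63 kPa.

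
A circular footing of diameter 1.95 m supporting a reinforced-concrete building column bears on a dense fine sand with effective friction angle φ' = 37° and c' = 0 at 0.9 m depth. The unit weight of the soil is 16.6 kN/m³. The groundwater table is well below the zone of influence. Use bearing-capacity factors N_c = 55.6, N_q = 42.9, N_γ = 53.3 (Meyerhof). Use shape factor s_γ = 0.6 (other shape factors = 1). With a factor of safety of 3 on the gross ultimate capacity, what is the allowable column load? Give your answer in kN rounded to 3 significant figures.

P_all ≈ 1150 kN

Effective surcharge at the founding depth q = γ·D_f = 16.6 × 0.9 = 14.94 kPa.
q_ult = q·N_q + 0.5·γ·B·N_γ·s_γ
     = 14.94 × 42.9 + 0.5 × 16.6 × 1.95 × 53.3 × 0.6
     = 640.93 + 517.6 = 1158.5 kPa.
Gross allowable pressure q_all = 1158.5 / 3 = 386.17 kPa.
Footing area = 2.9865 m², so allowable column load = 386.17 × 2.9865 = 1153.3 kN.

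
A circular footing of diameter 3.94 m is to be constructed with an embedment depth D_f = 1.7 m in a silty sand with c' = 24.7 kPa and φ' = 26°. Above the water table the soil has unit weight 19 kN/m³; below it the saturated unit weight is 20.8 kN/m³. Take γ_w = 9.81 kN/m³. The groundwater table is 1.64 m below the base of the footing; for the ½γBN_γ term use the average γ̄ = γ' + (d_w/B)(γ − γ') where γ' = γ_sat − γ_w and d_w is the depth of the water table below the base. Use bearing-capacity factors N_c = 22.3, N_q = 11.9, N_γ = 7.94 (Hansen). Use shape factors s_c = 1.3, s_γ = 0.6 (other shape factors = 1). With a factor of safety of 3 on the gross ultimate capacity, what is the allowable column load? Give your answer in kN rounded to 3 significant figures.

P_all ≈ 5020 kN

q = γ·D_f = 19 × 1.7 = 32.3 kPa.
γ' = 10.99 kN/m³; averaging over the depth B below the base, γ̄ = γ' + (d_w/B)(γ − γ') = 14.324 kN/m³.
c·N_c·s_c = 24.7 × 22.3 × 1.3 = 716.05 kPa
q·N_q = 32.3 × 11.9 = 384.37 kPa
0.5·γ·B·N_γ·s_γ = 0.5 × 14.324 × 3.94 × 7.94 × 0.6 = 134.43 kPa
q_ult = 716.05 + 384.37 + 134.43 = 1234.9 kPa.
Gross allowable pressure q_all = 1234.9 / 3 = 411.62 kPa.
Footing area = 12.1922 m², so allowable column load = 411.62 × 12.1922 = 5018.5 kN.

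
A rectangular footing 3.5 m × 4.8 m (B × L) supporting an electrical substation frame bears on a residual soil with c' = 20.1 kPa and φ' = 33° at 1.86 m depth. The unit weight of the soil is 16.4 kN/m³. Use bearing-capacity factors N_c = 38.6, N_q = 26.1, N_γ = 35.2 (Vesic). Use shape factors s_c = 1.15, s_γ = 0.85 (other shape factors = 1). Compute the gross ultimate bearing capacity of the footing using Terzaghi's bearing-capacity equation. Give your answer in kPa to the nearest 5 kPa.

Effective surcharge at the founding depth q = γ·D_f = 16.4 × 1.86 = 30.504 kPa.
q_ult = c·N_c·s_c + q·N_q + 0.5·γ·B·N_γ·s_γ
     = 20.1 × 38.6 × 1.15 + 30.504 × 26.1 + 0.5 × 16.4 × 3.5 × 35.2 × 0.85
     = 892.24 + 796.15 + 858.7 = 2547.1 kPa.

q_ult ≈ 2545 kPa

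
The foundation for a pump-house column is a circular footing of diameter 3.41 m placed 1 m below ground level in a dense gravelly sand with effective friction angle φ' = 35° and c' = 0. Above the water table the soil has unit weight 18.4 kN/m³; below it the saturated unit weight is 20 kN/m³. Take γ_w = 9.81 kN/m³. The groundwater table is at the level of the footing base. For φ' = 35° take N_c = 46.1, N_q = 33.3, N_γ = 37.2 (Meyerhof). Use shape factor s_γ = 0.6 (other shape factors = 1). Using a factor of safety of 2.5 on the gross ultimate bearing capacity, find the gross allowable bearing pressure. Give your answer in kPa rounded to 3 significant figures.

Overburden at base level: q = 18.4 × 1 = 18.4 kPa.
Below the base the soil is submerged, so the ½γBN_γ term uses γ' = 20 − 9.81 = 10.19 kN/m³.
Surcharge term q·N_q = 18.4 × 33.3 = 612.72 kPa; self-weight term 0.5·γ·B·N_γ·s_γ = 0.5 × 10.19 × 3.41 × 37.2 × 0.6 = 387.79 kPa.
q_ult = 612.72 + 387.79 = 1000.5 kPa.
q_all = 1000.5 / 2.5 = 400.2 kPa.

q_all ≈ 400 kPa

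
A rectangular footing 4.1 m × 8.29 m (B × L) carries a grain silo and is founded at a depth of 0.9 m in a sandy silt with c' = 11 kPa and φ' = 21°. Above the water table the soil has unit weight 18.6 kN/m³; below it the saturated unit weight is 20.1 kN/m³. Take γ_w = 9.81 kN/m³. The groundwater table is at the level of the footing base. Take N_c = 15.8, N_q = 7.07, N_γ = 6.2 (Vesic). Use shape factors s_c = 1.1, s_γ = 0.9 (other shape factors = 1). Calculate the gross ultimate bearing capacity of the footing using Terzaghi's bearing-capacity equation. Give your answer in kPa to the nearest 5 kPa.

q_ult ≈ 425 kPa

Effective surcharge at the founding depth q = γ·D_f = 18.6 × 0.9 = 16.74 kPa.
The water table coincides with the base, so in the self-weight term γ → γ' = 10.29 kN/m³.
q_ult = c·N_c·s_c + q·N_q + 0.5·γ·B·N_γ·s_γ
     = 11 × 15.8 × 1.1 + 16.74 × 7.07 + 0.5 × 10.29 × 4.1 × 6.2 × 0.9
     = 191.18 + 118.35 + 117.71 = 427.24 kPa.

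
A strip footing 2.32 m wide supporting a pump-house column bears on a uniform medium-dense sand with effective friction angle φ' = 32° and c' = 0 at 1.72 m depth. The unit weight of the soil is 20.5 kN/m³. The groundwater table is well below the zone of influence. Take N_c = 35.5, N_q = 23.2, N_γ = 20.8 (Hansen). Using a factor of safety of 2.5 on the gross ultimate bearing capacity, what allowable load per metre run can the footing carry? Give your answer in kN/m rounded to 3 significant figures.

≈ 1220 kN/m

Overburden at base level: q = 20.5 × 1.72 = 35.26 kPa.
Surcharge term q·N_q = 35.26 × 23.2 = 818.03 kPa; self-weight term 0.5·γ·B·N_γ = 0.5 × 20.5 × 2.32 × 20.8 = 494.62 kPa.
q_ult = 818.03 + 494.62 = 1312.7 kPa.
Gross allowable pressure q_all = 1312.7 / 2.5 = 525.06 kPa.
Allowable wall load = q_all × B = 525.06 × 2.32 = 1218.1 kN per metre run.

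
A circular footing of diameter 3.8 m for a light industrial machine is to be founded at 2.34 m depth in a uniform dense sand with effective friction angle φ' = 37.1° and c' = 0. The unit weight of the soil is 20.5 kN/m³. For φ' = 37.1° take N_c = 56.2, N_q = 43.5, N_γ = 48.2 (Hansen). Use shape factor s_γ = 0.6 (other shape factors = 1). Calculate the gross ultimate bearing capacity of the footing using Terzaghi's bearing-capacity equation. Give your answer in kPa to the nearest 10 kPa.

q_ult ≈ 3210 kPa

Effective surcharge at the founding depth q = γ·D_f = 20.5 × 2.34 = 47.97 kPa.
q_ult = q·N_q + 0.5·γ·B·N_γ·s_γ
     = 47.97 × 43.5 + 0.5 × 20.5 × 3.8 × 48.2 × 0.6
     = 2086.7 + 1126.4 = 3213.1 kPa.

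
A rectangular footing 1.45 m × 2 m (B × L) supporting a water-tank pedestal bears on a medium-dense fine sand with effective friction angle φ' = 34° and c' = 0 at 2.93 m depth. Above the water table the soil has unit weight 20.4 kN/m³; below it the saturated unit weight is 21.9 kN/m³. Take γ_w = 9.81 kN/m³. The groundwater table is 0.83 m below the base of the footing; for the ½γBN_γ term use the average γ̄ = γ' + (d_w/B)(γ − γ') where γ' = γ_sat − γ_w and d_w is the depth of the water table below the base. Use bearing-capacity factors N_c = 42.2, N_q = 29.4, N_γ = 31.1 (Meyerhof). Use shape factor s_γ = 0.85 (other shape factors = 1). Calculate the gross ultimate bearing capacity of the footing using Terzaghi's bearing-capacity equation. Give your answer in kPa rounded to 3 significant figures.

q_ult ≈ 2080 kPa

q = γ·D_f = 20.4 × 2.93 = 59.772 kPa.
γ' = 12.09 kN/m³; averaging over the depth B below the base, γ̄ = γ' + (d_w/B)(γ − γ') = 16.847 kN/m³.
q·N_q = 59.772 × 29.4 = 1757.3 kPa
0.5·γ·B·N_γ·s_γ = 0.5 × 16.847 × 1.45 × 31.1 × 0.85 = 322.87 kPa
q_ult = 1757.3 + 322.87 = 2080.2 kPa.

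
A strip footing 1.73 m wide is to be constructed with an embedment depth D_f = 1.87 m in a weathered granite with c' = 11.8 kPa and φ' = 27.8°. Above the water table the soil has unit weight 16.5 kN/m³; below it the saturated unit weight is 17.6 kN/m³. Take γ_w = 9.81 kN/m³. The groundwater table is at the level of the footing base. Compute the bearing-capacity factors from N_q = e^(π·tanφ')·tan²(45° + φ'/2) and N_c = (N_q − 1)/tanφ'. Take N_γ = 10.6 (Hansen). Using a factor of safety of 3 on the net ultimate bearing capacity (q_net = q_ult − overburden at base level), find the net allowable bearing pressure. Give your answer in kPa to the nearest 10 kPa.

N_q = e^(π·tan27.8°)·tan²(58.9°) = 14.4; N_c = (N_q − 1)/tanφ' = 25.42.
q = γ·D_f = 16.5 × 1.87 = 30.855 kPa.
For the ½γBN_γ term take γ' = 17.6 − 9.81 = 7.79 kN/m³ (soil below base is submerged).
c·N_c = 11.8 × 25.416 = 299.91 kPa
q·N_q = 30.855 × 14.4 = 444.33 kPa
0.5·γ·B·N_γ = 0.5 × 7.79 × 1.73 × 10.6 = 71.427 kPa
q_ult = 299.91 + 444.33 + 71.427 = 815.66 kPa.
q_net = 815.66 − 30.855 = 784.81 kPa.
q_all(net) = 784.81 / 3 = 261.6 kPa.

q_all(net) ≈ 260 kPa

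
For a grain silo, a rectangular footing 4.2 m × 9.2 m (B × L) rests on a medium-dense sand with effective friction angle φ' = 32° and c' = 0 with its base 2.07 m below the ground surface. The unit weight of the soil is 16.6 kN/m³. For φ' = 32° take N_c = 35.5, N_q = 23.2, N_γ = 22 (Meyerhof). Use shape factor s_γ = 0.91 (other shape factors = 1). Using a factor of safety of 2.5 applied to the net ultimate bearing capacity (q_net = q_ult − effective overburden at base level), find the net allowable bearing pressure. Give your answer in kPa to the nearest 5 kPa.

q_all(net) ≈ 585 kPa

Overburden at base level: q = 16.6 × 2.07 = 34.362 kPa.
Surcharge term q·N_q = 34.362 × 23.2 = 797.2 kPa; self-weight term 0.5·γ·B·N_γ·s_γ = 0.5 × 16.6 × 4.2 × 22 × 0.91 = 697.9 kPa.
q_ult = 797.2 + 697.9 = 1495.1 kPa.
Net ultimate: q_net = 1495.1 − 34.362 = 1460.7 kPa.
q_all(net) = 1460.7 / 2.5 = 584.29 kPa.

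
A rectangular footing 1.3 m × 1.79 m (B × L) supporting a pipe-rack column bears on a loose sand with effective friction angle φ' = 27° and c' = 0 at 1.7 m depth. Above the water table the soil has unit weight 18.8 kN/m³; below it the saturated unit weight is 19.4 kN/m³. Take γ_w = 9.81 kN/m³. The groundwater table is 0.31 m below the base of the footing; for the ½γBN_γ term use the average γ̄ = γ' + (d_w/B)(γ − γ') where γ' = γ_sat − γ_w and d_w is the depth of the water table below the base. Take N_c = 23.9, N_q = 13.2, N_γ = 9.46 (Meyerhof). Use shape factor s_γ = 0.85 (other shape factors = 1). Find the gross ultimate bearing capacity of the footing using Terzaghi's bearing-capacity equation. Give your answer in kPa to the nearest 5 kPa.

q_ult ≈ 485 kPa

Overburden at base level: q = 18.8 × 1.7 = 31.96 kPa.
The water table is 0.31 m below the base (< B = 1.3 m), so the ½γBN_γ term uses γ̄ = γ' + (d_w/B)(γ − γ') = 9.59 + (0.31/1.3)(18.8 − 9.59) = 11.786 kN/m³.
Surcharge term q·N_q = 31.96 × 13.2 = 421.87 kPa; self-weight term 0.5·γ·B·N_γ·s_γ = 0.5 × 11.786 × 1.3 × 9.46 × 0.85 = 61.603 kPa.
q_ult = 421.87 + 61.603 = 483.47 kPa.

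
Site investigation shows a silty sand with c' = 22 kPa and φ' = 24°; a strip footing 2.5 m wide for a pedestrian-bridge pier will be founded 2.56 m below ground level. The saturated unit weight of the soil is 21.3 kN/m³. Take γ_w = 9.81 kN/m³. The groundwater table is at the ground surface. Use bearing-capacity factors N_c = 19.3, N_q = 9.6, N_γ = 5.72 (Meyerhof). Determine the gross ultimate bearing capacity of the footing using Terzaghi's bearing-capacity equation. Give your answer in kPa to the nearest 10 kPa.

With the water table at the surface the whole profile is submerged: γ' = 21.3 − 9.81 = 11.49 kN/m³, so q = γ'·D_f = 29.414 kPa; the same γ' applies in the ½γBN_γ term.
q_ult = c·N_c + q·N_q + 0.5·γ·B·N_γ
     = 22 × 19.3 + 29.414 × 9.6 + 0.5 × 11.49 × 2.5 × 5.72
     = 424.6 + 282.38 + 82.153 = 789.13 kPa.

q_ult ≈ 790 kPa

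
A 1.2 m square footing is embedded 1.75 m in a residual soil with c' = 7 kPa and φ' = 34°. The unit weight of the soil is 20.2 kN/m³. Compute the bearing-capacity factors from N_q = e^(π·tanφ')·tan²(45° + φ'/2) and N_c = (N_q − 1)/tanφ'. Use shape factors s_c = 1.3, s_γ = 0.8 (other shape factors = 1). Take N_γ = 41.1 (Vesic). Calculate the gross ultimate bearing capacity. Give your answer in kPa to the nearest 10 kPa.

q_ult ≈ 1820 kPa

tan34° = 0.6745, so N_q = e^(π×0.6745)·tan²(62°) = 8.323 × 3.537 = 29.44.
N_c = (29.44 − 1)/tan34° = 42.16.
Overburden at base level: q = 20.2 × 1.75 = 35.35 kPa.
Cohesion term c·N_c·s_c = 7 × 42.164 × 1.3 = 383.69 kPa; surcharge term q·N_q = 35.35 × 29.44 = 1040.7 kPa; self-weight term 0.5·γ·B·N_γ·s_γ = 0.5 × 20.2 × 1.2 × 41.1 × 0.8 = 398.51 kPa.
q_ult = 383.69 + 1040.7 + 398.51 = 1822.9 kPa.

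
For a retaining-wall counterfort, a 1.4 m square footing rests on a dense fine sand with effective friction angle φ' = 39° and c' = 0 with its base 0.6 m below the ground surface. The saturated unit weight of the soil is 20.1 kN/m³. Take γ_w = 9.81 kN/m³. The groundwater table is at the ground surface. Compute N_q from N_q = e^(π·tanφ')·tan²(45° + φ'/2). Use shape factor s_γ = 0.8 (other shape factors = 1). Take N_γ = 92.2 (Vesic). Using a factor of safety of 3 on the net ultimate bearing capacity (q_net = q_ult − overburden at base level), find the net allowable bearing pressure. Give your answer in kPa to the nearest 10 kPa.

N_q = e^(π·tan39°)·tan²(64.5°) = 55.96.
With the water table at the surface the whole profile is submerged: γ' = 20.1 − 9.81 = 10.29 kN/m³, so q = γ'·D_f = 6.174 kPa; the same γ' applies in the ½γBN_γ term.
q_ult = q·N_q + 0.5·γ·B·N_γ·s_γ
     = 6.174 × 55.957 + 0.5 × 10.29 × 1.4 × 92.2 × 0.8
     = 345.48 + 531.29 = 876.77 kPa.
q_net = 876.77 − 6.174 = 870.6 kPa.
q_all(net) = 870.6 / 3 = 290.2 kPa.

q_all(net) ≈ 290 kPa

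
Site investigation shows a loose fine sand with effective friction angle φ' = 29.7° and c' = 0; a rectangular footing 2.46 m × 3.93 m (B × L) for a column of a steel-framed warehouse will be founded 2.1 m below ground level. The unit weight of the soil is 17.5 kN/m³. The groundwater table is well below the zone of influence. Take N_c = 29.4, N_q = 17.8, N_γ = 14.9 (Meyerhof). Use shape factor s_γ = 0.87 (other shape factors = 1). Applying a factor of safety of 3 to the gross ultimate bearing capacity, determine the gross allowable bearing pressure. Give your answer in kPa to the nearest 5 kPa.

q_all ≈ 310 kPa

q = γ·D_f = 17.5 × 2.1 = 36.75 kPa.
q·N_q = 36.75 × 17.8 = 654.15 kPa
0.5·γ·B·N_γ·s_γ = 0.5 × 17.5 × 2.46 × 14.9 × 0.87 = 279.03 kPa
q_ult = 654.15 + 279.03 = 933.18 kPa.
q_all = q_ult / FS = 933.18 / 3 = 311.06 kPa.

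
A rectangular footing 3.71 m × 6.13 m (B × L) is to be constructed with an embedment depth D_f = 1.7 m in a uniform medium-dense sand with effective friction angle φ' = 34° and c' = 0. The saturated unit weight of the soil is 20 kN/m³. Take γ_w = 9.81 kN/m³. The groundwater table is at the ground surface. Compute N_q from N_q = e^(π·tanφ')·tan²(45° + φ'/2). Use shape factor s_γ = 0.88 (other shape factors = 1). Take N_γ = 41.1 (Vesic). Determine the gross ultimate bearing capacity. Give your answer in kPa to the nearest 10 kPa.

tan34° = 0.6745, so N_q = e^(π×0.6745)·tan²(62°) = 8.323 × 3.537 = 29.44.
With the water table at the surface the whole profile is submerged: γ' = 20 − 9.81 = 10.19 kN/m³, so q = γ'·D_f = 17.323 kPa; the same γ' applies in the ½γBN_γ term.
q_ult = q·N_q + 0.5·γ·B·N_γ·s_γ
     = 17.323 × 29.44 + 0.5 × 10.19 × 3.71 × 41.1 × 0.88
     = 509.99 + 683.66 = 1193.6 kPa.

q_ult ≈ 1190 kPa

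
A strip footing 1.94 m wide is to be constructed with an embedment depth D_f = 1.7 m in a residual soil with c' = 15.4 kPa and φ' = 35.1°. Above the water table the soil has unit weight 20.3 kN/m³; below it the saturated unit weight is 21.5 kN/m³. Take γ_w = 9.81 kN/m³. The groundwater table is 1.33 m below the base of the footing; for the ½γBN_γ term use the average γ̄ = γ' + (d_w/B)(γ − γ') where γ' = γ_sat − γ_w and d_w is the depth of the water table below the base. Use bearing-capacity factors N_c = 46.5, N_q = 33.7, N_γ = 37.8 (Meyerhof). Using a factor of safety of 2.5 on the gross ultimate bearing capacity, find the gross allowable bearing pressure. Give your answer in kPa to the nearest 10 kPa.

Effective surcharge at the founding depth q = γ·D_f = 20.3 × 1.7 = 34.51 kPa.
With d_w = 1.33 m < B, γ̄ = 11.69 + (1.33/1.94) × (20.3 − 11.69) = 17.593 kN/m³.
q_ult = c·N_c + q·N_q + 0.5·γ·B·N_γ
     = 15.4 × 46.5 + 34.51 × 33.7 + 0.5 × 17.593 × 1.94 × 37.8
     = 716.1 + 1163 + 645.06 = 2524.1 kPa.
q_all = 2524.1 / 2.5 = 1009.7 kPa.

q_all ≈ 1010 kPa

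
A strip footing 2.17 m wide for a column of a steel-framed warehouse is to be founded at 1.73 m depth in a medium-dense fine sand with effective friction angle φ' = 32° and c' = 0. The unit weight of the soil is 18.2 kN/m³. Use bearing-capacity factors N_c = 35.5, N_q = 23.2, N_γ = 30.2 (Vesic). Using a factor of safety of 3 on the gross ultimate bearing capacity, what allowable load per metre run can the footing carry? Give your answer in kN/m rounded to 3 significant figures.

≈ 960 kN/m

q = γ·D_f = 18.2 × 1.73 = 31.486 kPa.
q·N_q = 31.486 × 23.2 = 730.48 kPa
0.5·γ·B·N_γ = 0.5 × 18.2 × 2.17 × 30.2 = 596.36 kPa
q_ult = 730.48 + 596.36 = 1326.8 kPa.
Gross allowable pressure q_all = 1326.8 / 3 = 442.28 kPa.
Allowable wall load = q_all × B = 442.28 × 2.17 = 959.74 kN per metre run.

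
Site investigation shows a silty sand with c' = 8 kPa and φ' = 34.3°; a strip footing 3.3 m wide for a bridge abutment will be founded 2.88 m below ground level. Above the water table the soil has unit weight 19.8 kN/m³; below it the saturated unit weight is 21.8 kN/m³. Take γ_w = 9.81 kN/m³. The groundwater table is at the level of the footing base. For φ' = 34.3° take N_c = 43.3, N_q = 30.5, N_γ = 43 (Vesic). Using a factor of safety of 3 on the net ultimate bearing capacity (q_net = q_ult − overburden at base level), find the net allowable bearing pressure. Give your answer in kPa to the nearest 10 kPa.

Effective surcharge at the founding depth q = γ·D_f = 19.8 × 2.88 = 57.024 kPa.
The water table coincides with the base, so in the self-weight term γ → γ' = 11.99 kN/m³.
q_ult = c·N_c + q·N_q + 0.5·γ·B·N_γ
     = 8 × 43.3 + 57.024 × 30.5 + 0.5 × 11.99 × 3.3 × 43
     = 346.4 + 1739.2 + 850.69 = 2936.3 kPa.
q_net = 2936.3 − 57.024 = 2879.3 kPa.
q_all(net) = 2879.3 / 3 = 959.77 kPa.

q_all(net) ≈ 960 kPa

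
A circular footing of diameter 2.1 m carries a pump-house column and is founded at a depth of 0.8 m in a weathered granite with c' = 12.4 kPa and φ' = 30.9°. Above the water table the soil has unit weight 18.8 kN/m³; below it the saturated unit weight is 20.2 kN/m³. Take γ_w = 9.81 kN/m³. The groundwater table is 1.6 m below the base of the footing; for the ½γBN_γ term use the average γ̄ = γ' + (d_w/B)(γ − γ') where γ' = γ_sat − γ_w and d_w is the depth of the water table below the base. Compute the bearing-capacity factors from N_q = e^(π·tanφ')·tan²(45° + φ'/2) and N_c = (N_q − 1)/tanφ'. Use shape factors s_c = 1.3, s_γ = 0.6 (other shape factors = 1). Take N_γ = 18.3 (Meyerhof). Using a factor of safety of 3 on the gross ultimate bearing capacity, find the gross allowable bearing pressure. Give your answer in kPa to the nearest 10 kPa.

q_all ≈ 340 kPa

N_q = e^(π·tan30.9°)·tan²(60.45°) = 20.39; N_c = (N_q − 1)/tanφ' = 32.41.
Overburden at base level: q = 18.8 × 0.8 = 15.04 kPa.
The water table is 1.6 m below the base (< B = 2.1 m), so the ½γBN_γ term uses γ̄ = γ' + (d_w/B)(γ − γ') = 10.39 + (1.6/2.1)(18.8 − 10.39) = 16.798 kN/m³.
Cohesion term c·N_c·s_c = 12.4 × 32.406 × 1.3 = 522.38 kPa; surcharge term q·N_q = 15.04 × 20.394 = 306.73 kPa; self-weight term 0.5·γ·B·N_γ·s_γ = 0.5 × 16.798 × 2.1 × 18.3 × 0.6 = 193.66 kPa.
q_ult = 522.38 + 306.73 + 193.66 = 1022.8 kPa.
q_all = 1022.8 / 3 = 340.92 kPa.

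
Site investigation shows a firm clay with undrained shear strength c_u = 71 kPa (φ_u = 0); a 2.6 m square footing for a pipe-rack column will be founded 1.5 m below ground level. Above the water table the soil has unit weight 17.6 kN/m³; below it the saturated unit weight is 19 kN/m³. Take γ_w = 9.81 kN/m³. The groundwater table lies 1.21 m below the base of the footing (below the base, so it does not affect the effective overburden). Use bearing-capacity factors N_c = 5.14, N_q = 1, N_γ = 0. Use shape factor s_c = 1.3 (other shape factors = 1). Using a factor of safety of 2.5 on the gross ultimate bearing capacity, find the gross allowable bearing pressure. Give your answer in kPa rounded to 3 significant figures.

q_all ≈ 200 kPa

Overburden at base level: q = 17.6 × 1.5 = 26.4 kPa.
Cohesion term c·N_c·s_c = 71 × 5.14 × 1.3 = 474.42 kPa; surcharge term q·N_q = 26.4 × 1 = 26.4 kPa.
q_ult = 474.42 + 26.4 = 500.82 kPa.
q_all = 500.82 / 2.5 = 200.33 kPa.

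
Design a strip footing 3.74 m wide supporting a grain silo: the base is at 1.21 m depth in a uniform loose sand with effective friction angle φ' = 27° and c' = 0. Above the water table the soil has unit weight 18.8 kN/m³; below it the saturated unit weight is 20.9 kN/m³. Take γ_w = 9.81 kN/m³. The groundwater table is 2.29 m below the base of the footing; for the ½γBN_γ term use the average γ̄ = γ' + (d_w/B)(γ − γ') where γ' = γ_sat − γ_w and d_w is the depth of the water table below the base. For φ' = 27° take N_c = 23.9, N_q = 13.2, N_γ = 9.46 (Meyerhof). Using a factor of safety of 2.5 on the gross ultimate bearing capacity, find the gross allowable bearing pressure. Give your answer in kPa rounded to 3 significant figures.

Effective surcharge at the founding depth q = γ·D_f = 18.8 × 1.21 = 22.748 kPa.
With d_w = 2.29 m < B, γ̄ = 11.09 + (2.29/3.74) × (18.8 − 11.09) = 15.811 kN/m³.
q_ult = q·N_q + 0.5·γ·B·N_γ
     = 22.748 × 13.2 + 0.5 × 15.811 × 3.74 × 9.46
     = 300.27 + 279.7 = 579.97 kPa.
q_all = 579.97 / 2.5 = 231.99 kPa.

q_all ≈ 232 kPa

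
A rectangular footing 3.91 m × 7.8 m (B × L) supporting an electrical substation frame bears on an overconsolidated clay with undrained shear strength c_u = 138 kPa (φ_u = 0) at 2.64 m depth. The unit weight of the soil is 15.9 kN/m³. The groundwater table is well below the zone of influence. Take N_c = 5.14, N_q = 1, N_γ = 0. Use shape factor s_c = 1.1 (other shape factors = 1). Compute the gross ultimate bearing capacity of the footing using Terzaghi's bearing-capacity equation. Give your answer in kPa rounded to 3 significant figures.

q_ult ≈ 822 kPa

q = γ·D_f = 15.9 × 2.64 = 41.976 kPa.
c·N_c·s_c = 138 × 5.14 × 1.1 = 780.25 kPa
q·N_q = 41.976 × 1 = 41.976 kPa
q_ult = 780.25 + 41.976 = 822.23 kPa.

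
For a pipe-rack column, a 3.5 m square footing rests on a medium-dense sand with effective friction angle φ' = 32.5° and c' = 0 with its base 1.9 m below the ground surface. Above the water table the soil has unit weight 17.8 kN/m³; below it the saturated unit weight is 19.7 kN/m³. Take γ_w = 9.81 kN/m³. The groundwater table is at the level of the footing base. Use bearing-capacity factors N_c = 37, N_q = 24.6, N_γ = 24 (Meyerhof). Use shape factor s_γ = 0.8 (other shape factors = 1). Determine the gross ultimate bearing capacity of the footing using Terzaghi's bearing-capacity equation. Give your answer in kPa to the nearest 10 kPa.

q_ult ≈ 1160 kPa

Overburden at base level: q = 17.8 × 1.9 = 33.82 kPa.
Below the base the soil is submerged, so the ½γBN_γ term uses γ' = 19.7 − 9.81 = 9.89 kN/m³.
Surcharge term q·N_q = 33.82 × 24.6 = 831.97 kPa; self-weight term 0.5·γ·B·N_γ·s_γ = 0.5 × 9.89 × 3.5 × 24 × 0.8 = 332.3 kPa.
q_ult = 831.97 + 332.3 = 1164.3 kPa.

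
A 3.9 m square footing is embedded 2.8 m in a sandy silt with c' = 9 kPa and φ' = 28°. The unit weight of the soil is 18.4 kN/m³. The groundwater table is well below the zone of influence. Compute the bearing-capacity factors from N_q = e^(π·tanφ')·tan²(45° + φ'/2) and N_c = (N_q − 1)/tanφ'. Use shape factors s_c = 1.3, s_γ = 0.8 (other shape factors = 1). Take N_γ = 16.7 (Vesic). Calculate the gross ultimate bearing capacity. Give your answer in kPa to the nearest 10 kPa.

q_ult ≈ 1540 kPa

tan28° = 0.5317, so N_q = e^(π×0.5317)·tan²(59°) = 5.314 × 2.77 = 14.72.
N_c = (14.72 − 1)/tan28° = 25.8.
q = γ·D_f = 18.4 × 2.8 = 51.52 kPa.
c·N_c·s_c = 9 × 25.803 × 1.3 = 301.9 kPa
q·N_q = 51.52 × 14.72 = 758.37 kPa
0.5·γ·B·N_γ·s_γ = 0.5 × 18.4 × 3.9 × 16.7 × 0.8 = 479.36 kPa
q_ult = 301.9 + 758.37 + 479.36 = 1539.6 kPa.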